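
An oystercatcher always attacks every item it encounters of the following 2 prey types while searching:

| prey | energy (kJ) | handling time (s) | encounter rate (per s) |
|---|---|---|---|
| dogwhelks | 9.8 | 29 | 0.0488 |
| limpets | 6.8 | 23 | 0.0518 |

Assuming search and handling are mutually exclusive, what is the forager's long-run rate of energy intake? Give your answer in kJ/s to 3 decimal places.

R = Σλ_iE_i / (1 + Σλ_ih_i)
Numerator: 0.0488×9.8 + 0.0518×6.8 = 0.8305
Denominator: 1 + 0.0488×29 + 0.0518×23 = 3.607
R = 0.8305/3.607 = 0.2303 kJ/s

0.230 kJ/s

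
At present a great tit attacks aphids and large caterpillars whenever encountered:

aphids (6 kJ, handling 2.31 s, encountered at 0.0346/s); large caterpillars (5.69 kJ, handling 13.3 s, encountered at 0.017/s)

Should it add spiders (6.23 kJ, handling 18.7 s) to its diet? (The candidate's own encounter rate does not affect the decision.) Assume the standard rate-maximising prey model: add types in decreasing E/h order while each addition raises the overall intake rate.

Yes

Intake rate on the current diet: R = (0.0346×6 + 0.017×5.69) / (1 + 0.0346×2.31 + 0.017×13.3) = 0.3043/1.306 = 0.233 kJ/s.
spiders: E/h = 6.23/18.7 = 0.3332 kJ/s.
0.3332 > 0.233, so adding spiders raises the average — include it.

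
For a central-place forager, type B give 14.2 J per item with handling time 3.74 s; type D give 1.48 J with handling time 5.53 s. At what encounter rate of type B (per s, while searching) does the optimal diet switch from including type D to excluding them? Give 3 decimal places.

0.020 per s

Drop type D once their profitability E₂/h₂ falls below the rate achievable on type B alone: E₂/h₂ = λE₁/(1 + λh₁).
Solve for λ: λE₁h₂ = E₂(1 + λh₁) → λ(E₁h₂ − E₂h₁) = E₂ → λ = E₂/(E₁h₂ − E₂h₁).
λ = 1.48/(14.2×5.53 − 1.48×3.74) = 1.48/72.99 = 0.02028 per s.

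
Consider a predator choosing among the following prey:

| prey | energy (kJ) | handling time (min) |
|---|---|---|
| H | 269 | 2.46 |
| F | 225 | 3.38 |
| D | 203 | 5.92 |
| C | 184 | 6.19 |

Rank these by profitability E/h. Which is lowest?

C

Profitability E/h (kJ/min): H = 269/2.46 = 109, F = 225/3.38 = 66.6, D = 203/5.92 = 34.3, C = 184/6.19 = 29.7.
Ranked: H > F > D > C.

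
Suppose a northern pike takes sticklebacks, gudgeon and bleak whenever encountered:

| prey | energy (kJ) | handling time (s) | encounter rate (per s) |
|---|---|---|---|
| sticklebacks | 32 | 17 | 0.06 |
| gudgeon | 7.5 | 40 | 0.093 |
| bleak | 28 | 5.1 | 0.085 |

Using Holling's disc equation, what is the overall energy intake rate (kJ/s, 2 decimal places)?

R = Σλ_iE_i / (1 + Σλ_ih_i)
Numerator: 0.06×32 + 0.093×7.5 + 0.085×28 = 4.998
Denominator: 1 + 0.06×17 + 0.093×40 + 0.085×5.1 = 6.173
R = 4.998/6.173 = 0.8095 kJ/s

0.81 kJ/s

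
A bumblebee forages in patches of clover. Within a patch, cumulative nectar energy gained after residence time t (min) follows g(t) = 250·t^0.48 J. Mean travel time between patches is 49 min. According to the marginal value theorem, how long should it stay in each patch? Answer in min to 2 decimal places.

Maximise g(t)/(T+t): set derivative to zero → g'(t)(T+t) = g(t).
g'(t) = 0.48·250·t^-0.52. Setting 0.48·250·t^-0.52 = 250·t^0.48/(49+t) gives 0.48(49+t) = t, so 0.52·t = 0.48×49.
t* = 0.48×49/0.52 = 45.23 min.

45.23 min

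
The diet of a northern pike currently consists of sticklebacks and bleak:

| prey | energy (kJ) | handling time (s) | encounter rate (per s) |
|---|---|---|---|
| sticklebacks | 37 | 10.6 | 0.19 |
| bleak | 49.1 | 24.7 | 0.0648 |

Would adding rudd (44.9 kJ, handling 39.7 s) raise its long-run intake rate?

No

Intake rate on the current diet: R = (0.19×37 + 0.0648×49.1) / (1 + 0.19×10.6 + 0.0648×24.7) = 10.21/4.615 = 2.213 kJ/s.
Profitability of rudd: 44.9/39.7 = 1.131 kJ/s.
Since 1.131 < R, time spent handling rudd is better spent searching.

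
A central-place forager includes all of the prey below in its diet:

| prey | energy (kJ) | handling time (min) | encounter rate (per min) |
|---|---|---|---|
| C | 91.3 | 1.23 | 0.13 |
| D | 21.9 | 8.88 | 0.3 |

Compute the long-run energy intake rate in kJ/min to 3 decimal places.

R = (0.13×91.3 + 0.3×21.9) / (1 + 0.13×1.23 + 0.3×8.88) = 18.44/3.824 = 4.822 kJ/min.

4.822 kJ/min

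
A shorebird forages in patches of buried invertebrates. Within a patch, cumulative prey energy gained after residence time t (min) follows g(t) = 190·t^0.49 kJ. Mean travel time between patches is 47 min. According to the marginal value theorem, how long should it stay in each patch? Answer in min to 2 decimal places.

Maximise g(t)/(T+t): set derivative to zero → g'(t)(T+t) = g(t).
g'(t) = 0.49·190·t^-0.51. Setting 0.49·190·t^-0.51 = 190·t^0.49/(47+t) gives 0.49(47+t) = t, so 0.51·t = 0.49×47.
t* = 0.49×47/0.51 = 45.16 min.

45.16 min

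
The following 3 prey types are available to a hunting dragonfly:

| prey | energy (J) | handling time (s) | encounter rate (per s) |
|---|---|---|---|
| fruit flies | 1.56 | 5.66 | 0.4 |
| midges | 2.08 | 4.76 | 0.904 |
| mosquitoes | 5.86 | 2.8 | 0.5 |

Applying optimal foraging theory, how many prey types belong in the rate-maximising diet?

Profitabilities (E/h, J/s): mosquitoes 2.09, midges 0.437, fruit flies 0.276. Add prey in this order while the next type's profitability exceeds the intake rate on those already taken.
Rate on top 1: 1.221. midges: 0.437 < 1.221 → exclude; stop.
Optimal diet: mosquitoes — 1 of 3 types.

1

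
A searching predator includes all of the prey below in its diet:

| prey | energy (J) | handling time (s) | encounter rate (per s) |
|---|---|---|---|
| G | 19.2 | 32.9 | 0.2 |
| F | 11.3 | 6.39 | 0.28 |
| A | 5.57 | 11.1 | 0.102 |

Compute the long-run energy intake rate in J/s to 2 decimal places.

0.72 J/s

R = Σλ_iE_i / (1 + Σλ_ih_i)
Numerator: 0.2×19.2 + 0.28×11.3 + 0.102×5.57 = 7.572
Denominator: 1 + 0.2×32.9 + 0.28×6.39 + 0.102×11.1 = 10.5
R = 7.572/10.5 = 0.7211 J/s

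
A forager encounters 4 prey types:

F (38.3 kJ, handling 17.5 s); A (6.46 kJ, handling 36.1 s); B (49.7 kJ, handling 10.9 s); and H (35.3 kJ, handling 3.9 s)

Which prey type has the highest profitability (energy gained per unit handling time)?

H

Profitability E/h (kJ/s): F = 38.3/17.5 = 2.19, A = 6.46/36.1 = 0.179, B = 49.7/10.9 = 4.56, H = 35.3/3.9 = 9.05.
Ranked: H > B > F > A.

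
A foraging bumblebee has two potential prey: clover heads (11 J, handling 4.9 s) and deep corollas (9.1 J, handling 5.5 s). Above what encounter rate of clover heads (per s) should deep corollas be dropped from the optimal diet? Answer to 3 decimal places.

At the threshold, the rate on clover heads alone equals the profitability of deep corollas: λ·11/(1 + λ·4.9) = 9.1/5.5 = 1.655.
Rearranging, λ(11 − 1.655×4.9) = 1.655, so λ = 1.655/2.893 = 0.572 per s.

0.572 per s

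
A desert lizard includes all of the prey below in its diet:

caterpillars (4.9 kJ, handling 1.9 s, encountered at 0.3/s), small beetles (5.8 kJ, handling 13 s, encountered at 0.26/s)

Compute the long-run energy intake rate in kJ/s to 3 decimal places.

0.602 kJ/s

R = (0.3×4.9 + 0.26×5.8) / (1 + 0.3×1.9 + 0.26×13) = 2.978/4.95 = 0.6016 kJ/s.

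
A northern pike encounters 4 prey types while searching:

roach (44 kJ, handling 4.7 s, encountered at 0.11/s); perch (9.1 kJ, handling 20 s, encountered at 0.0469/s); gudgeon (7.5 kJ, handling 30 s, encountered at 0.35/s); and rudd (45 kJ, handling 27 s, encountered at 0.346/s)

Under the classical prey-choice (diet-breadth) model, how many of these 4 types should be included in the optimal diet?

E/h in descending order: roach 9.36, rudd 1.67, perch 0.455, gudgeon 0.25 kJ/s. The optimal diet is the largest prefix of this list for which every included type satisfies E_i/h_i > R on the types above it.
Rate on top 1: 3.191. rudd: 1.67 < 3.191 → exclude; stop.
Optimal diet: roach — 1 of 4 types.

1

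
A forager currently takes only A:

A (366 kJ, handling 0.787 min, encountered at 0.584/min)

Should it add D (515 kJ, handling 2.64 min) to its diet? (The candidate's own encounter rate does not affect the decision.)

Yes

Intake rate on the current diet: R = (0.584×366) / (1 + 0.584×0.787) = 213.7/1.46 = 146.4 kJ/min.
Profitability of D: 515/2.64 = 195.1 kJ/min.
Since 195.1 > R, including D increases the long-run rate.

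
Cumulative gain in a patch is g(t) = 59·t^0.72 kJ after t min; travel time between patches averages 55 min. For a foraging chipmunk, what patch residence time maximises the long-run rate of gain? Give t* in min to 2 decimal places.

141.43 min

By the marginal value theorem, leave when the instantaneous gain rate g'(t) equals the habitat-wide average g(t)/(T + t).
g'(t) = 0.72·59·t^-0.28. Setting 0.72·59·t^-0.28 = 59·t^0.72/(55+t) gives 0.72(55+t) = t, so 0.28·t = 0.72×55.
t* = 0.72×55/0.28 = 141.4 min.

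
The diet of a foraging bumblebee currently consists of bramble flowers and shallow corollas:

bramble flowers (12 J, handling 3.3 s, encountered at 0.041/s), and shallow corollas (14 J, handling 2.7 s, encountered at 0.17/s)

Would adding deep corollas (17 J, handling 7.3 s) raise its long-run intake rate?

Intake rate on the current diet: R = (0.041×12 + 0.17×14) / (1 + 0.041×3.3 + 0.17×2.7) = 2.872/1.594 = 1.801 J/s.
deep corollas: E/h = 17/7.3 = 2.329 J/s.
Since 2.329 > R, including deep corollas increases the long-run rate.

Yes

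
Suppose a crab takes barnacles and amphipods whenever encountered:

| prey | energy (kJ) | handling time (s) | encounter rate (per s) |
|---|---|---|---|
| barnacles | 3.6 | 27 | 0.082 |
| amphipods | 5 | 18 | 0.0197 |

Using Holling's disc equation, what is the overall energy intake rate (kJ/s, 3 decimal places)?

0.110 kJ/s

R = (0.082×3.6 + 0.0197×5) / (1 + 0.082×27 + 0.0197×18) = 0.3937/3.569 = 0.1103 kJ/s.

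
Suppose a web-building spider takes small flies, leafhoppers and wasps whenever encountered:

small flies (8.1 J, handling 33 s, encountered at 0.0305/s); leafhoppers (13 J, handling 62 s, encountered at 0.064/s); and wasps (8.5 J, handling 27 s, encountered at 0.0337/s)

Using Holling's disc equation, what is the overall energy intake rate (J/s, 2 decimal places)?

R = (0.0305×8.1 + 0.064×13 + 0.0337×8.5) / (1 + 0.0305×33 + 0.064×62 + 0.0337×27) = 1.365/6.884 = 0.1983 J/s.

0.20 J/s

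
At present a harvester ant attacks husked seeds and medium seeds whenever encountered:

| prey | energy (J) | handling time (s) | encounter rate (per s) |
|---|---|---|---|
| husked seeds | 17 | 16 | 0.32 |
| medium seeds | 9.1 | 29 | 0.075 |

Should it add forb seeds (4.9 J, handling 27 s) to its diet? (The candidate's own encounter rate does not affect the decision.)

No

Current rate: (0.32×17 + 0.075×9.1)/(1 + 0.32×16 + 0.075×29) = 0.7381 J/s.
forb seeds: E/h = 4.9/27 = 0.1815 J/s.
Since 0.1815 < R, time spent handling forb seeds is better spent searching.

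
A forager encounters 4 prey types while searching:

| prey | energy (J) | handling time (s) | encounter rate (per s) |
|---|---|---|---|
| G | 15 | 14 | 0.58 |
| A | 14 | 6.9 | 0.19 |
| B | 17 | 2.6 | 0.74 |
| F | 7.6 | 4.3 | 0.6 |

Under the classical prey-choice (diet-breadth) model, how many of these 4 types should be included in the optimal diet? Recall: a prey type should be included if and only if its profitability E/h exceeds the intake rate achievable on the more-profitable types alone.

Rank by E/h (J/s): B 6.54, A 2.03, F 1.77, G 1.07. Include each in turn until the next type's E/h falls below the running intake rate.
Rate on top 1: 4.302. A: 2.03 < 4.302 → exclude; stop.
Optimal diet: B — 1 of 4 types.

1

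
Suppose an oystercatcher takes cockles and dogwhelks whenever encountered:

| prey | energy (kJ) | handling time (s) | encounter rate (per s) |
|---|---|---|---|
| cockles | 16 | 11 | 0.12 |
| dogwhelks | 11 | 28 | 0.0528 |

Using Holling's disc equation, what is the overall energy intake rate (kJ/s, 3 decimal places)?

Energy encountered per unit search time: 0.12×16 + 0.0528×11 = 2.501 kJ/s.
Handling time per unit search time: 0.12×11 + 0.0528×28 = 2.798.
Rate = 2.501/(1 + 2.798) = 0.6584 kJ/s.

0.658 kJ/s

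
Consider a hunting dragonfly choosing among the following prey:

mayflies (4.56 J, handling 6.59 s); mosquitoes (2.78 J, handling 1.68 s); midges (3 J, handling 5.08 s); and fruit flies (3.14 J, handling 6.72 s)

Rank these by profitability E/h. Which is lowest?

In descending order of E/h:
mosquitoes: 2.78/1.68 = 1.65 J/s
mayflies: 4.56/6.59 = 0.692 J/s
midges: 3/5.08 = 0.591 J/s
fruit flies: 3.14/6.72 = 0.467 J/s

fruit flies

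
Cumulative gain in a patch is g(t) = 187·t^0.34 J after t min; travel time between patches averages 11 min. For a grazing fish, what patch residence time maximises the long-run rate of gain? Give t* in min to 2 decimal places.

Maximise g(t)/(T+t): set derivative to zero → g'(t)(T+t) = g(t).
g'(t) = 0.34·187·t^-0.66. Setting 0.34·187·t^-0.66 = 187·t^0.34/(11+t) gives 0.34(11+t) = t, so 0.66·t = 0.34×11.
t* = 0.34×11/0.66 = 5.667 min.

5.67 min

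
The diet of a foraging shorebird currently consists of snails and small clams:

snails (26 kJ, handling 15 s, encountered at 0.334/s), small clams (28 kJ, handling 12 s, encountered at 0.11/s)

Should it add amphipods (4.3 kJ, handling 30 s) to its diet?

No

Intake rate on the current diet: R = (0.334×26 + 0.11×28) / (1 + 0.334×15 + 0.11×12) = 11.76/7.33 = 1.605 kJ/s.
Profitability of amphipods: 4.3/30 = 0.1433 kJ/s.
Since 0.1433 < R, time spent handling amphipods is better spent searching.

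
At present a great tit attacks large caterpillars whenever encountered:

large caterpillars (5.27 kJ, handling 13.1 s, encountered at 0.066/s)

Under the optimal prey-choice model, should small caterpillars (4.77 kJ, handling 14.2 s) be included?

Yes

Current rate: (0.066×5.27)/(1 + 0.066×13.1) = 0.1865 kJ/s.
Profitability of small caterpillars: 4.77/14.2 = 0.3359 kJ/s.
0.3359 > 0.1865, so adding small caterpillars raises the average — include it.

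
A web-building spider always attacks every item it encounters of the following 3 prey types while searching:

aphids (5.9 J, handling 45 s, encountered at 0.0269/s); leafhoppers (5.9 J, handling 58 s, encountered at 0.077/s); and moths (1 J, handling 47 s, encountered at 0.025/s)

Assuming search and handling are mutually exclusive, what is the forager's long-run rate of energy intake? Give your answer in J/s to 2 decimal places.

R = (0.0269×5.9 + 0.077×5.9 + 0.025×1) / (1 + 0.0269×45 + 0.077×58 + 0.025×47) = 0.638/7.851 = 0.08126 J/s.

0.08 J/s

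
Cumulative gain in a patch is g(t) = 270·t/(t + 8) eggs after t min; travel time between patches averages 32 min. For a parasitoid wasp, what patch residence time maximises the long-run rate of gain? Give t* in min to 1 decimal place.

16.0 min

Maximise g(t)/(T+t): set derivative to zero → g'(t)(T+t) = g(t).
g'(t) = 270·8/(t + 8)². Setting 270·8/(t+8)² = 270t/[(t+8)(32+t)] gives 8(32+t) = t(t+8), so t² = 8×32 = 256.
t* = √256 = 16 min.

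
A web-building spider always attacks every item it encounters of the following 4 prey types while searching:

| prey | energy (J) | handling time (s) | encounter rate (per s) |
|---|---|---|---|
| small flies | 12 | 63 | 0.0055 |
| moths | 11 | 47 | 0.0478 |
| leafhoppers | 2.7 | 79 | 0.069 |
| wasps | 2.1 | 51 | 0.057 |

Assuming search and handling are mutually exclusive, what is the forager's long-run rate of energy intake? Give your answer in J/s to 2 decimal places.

Energy encountered per unit search time: 0.0055×12 + 0.0478×11 + 0.069×2.7 + 0.057×2.1 = 0.8978 J/s.
Handling time per unit search time: 0.0055×63 + 0.0478×47 + 0.069×79 + 0.057×51 = 10.95.
Rate = 0.8978/(1 + 10.95) = 0.07512 J/s.

0.08 J/s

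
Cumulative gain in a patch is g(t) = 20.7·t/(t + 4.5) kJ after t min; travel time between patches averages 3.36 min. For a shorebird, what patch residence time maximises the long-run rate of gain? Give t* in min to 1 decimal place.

Optimal t* satisfies g'(t*) = g(t*)/(T + t*).
g'(t) = 20.7·4.5/(t + 4.5)². Setting 20.7·4.5/(t+4.5)² = 20.7t/[(t+4.5)(3.36+t)] gives 4.5(3.36+t) = t(t+4.5), so t² = 4.5×3.36 = 15.12.
t* = √15.12 = 3.888 min.

3.9 min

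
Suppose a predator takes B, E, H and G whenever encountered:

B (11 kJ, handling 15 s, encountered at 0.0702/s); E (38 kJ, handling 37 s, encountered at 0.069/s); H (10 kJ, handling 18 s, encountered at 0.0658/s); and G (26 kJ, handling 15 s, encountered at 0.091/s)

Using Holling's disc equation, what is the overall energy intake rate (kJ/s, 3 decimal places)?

0.897 kJ/s

R = Σλ_iE_i / (1 + Σλ_ih_i)
Numerator: 0.0702×11 + 0.069×38 + 0.0658×10 + 0.091×26 = 6.418
Denominator: 1 + 0.0702×15 + 0.069×37 + 0.0658×18 + 0.091×15 = 7.155
R = 6.418/7.155 = 0.897 kJ/s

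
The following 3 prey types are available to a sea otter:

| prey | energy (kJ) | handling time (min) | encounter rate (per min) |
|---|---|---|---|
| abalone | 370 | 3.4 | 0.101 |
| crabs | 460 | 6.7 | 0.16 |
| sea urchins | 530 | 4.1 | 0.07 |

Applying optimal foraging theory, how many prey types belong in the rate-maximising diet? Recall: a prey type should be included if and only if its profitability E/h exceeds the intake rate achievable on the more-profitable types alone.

3

E/h in descending order: sea urchins 129, abalone 109, crabs 68.7 kJ/min. The optimal diet is the largest prefix of this list for which every included type satisfies E_i/h_i > R on the types above it.
Rate on top 1: 28.83. abalone: 109 > 28.83 → include.
Rate on top 2: 45.68. crabs: 68.7 > 45.68 → include.
Optimal diet: sea urchins, abalone, crabs — 3 of 3 types.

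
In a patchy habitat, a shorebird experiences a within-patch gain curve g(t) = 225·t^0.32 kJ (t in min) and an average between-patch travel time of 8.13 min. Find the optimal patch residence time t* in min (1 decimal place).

By the marginal value theorem, leave when the instantaneous gain rate g'(t) equals the habitat-wide average g(t)/(T + t).
g'(t) = 0.32·225·t^-0.68. Setting 0.32·225·t^-0.68 = 225·t^0.32/(8.13+t) gives 0.32(8.13+t) = t, so 0.68·t = 0.32×8.13.
t* = 0.32×8.13/0.68 = 3.826 min.

3.8 min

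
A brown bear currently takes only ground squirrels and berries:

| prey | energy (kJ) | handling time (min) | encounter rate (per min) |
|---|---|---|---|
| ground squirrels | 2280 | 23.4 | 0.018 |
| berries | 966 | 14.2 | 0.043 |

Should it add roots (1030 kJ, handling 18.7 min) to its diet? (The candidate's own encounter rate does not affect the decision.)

Yes

On ground squirrels and berries alone, R = ΣλE/(1+Σλh) = 82.58/2.032 = 40.64 kJ/min.
Profitability of roots: 1030/18.7 = 55.08 kJ/min.
Since 55.08 > R, including roots increases the long-run rate.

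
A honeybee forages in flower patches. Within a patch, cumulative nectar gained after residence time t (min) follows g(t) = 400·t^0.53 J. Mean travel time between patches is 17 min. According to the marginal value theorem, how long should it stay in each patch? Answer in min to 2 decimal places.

19.17 min

Optimal t* satisfies g'(t*) = g(t*)/(T + t*).
g'(t) = 0.53·400·t^-0.47. Setting 0.53·400·t^-0.47 = 400·t^0.53/(17+t) gives 0.53(17+t) = t, so 0.47·t = 0.53×17.
t* = 0.53×17/0.47 = 19.17 min.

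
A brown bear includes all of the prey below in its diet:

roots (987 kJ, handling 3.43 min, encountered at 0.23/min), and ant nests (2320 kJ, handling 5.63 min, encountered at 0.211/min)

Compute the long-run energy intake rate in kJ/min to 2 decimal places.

240.70 kJ/min

R = Σλ_iE_i / (1 + Σλ_ih_i)
Numerator: 0.23×987 + 0.211×2320 = 716.5
Denominator: 1 + 0.23×3.43 + 0.211×5.63 = 2.977
R = 716.5/2.977 = 240.7 kJ/min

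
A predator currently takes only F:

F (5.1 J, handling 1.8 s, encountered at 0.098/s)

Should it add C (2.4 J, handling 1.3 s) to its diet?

Yes

Intake rate on the current diet: R = (0.098×5.1) / (1 + 0.098×1.8) = 0.4998/1.176 = 0.4249 J/s.
Profitability of C: 2.4/1.3 = 1.846 J/s.
1.846 > 0.4249, so adding C raises the average — include it.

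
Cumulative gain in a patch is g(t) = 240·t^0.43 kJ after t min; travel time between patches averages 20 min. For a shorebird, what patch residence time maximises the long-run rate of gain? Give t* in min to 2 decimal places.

By the marginal value theorem, leave when the instantaneous gain rate g'(t) equals the habitat-wide average g(t)/(T + t).
g'(t) = 0.43·240·t^-0.57. Setting 0.43·240·t^-0.57 = 240·t^0.43/(20+t) gives 0.43(20+t) = t, so 0.57·t = 0.43×20.
t* = 0.43×20/0.57 = 15.09 min.

15.09 min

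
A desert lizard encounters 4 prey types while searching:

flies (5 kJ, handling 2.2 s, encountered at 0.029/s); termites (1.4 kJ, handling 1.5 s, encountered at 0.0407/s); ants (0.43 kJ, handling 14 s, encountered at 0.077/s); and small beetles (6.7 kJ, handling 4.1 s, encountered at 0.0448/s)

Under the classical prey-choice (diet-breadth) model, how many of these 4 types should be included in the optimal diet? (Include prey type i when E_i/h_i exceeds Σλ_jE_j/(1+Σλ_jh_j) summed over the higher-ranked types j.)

Rank by E/h (kJ/s): flies 2.27, small beetles 1.63, termites 0.933, ants 0.0307. Include each in turn until the next type's E/h falls below the running intake rate.
Rate on top 1: 0.1363. small beetles: 1.63 > 0.1363 → include.
Rate on top 2: 0.3568. termites: 0.933 > 0.3568 → include.
Rate on top 3: 0.3837. ants: 0.0307 < 0.3837 → exclude; stop.
Optimal diet: flies, small beetles, termites — 3 of 4 types.

3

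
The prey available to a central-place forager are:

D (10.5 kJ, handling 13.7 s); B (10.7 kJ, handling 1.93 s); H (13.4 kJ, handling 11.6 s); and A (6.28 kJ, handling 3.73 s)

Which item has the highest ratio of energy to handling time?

B

Profitability E/h (kJ/s): D = 10.5/13.7 = 0.766, B = 10.7/1.93 = 5.54, H = 13.4/11.6 = 1.16, A = 6.28/3.73 = 1.68.
Ranked: B > A > H > D.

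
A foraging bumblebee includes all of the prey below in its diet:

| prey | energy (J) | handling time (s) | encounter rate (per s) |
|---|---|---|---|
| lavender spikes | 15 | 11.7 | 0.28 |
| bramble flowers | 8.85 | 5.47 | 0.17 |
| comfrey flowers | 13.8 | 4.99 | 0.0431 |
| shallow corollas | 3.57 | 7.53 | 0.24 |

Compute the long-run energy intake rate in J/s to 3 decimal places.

0.990 J/s

Energy encountered per unit search time: 0.28×15 + 0.17×8.85 + 0.0431×13.8 + 0.24×3.57 = 7.156 J/s.
Handling time per unit search time: 0.28×11.7 + 0.17×5.47 + 0.0431×4.99 + 0.24×7.53 = 6.228.
Rate = 7.156/(1 + 6.228) = 0.99 J/s.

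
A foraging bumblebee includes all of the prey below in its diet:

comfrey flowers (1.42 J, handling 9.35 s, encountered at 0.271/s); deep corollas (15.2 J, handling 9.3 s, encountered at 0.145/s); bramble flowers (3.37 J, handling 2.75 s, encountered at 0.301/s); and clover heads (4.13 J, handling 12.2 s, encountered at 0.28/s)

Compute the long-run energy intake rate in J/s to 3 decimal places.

R = (0.271×1.42 + 0.145×15.2 + 0.301×3.37 + 0.28×4.13) / (1 + 0.271×9.35 + 0.145×9.3 + 0.301×2.75 + 0.28×12.2) = 4.76/9.126 = 0.5215 J/s.

0.522 J/s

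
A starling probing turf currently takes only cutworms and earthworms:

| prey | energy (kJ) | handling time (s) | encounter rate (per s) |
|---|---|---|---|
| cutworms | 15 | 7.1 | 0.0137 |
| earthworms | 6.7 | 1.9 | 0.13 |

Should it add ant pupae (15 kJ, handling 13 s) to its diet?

Current rate: (0.0137×15 + 0.13×6.7)/(1 + 0.0137×7.1 + 0.13×1.9) = 0.8008 kJ/s.
ant pupae: E/h = 15/13 = 1.154 kJ/s.
1.154 > 0.8008, so adding ant pupae raises the average — include it.

Yes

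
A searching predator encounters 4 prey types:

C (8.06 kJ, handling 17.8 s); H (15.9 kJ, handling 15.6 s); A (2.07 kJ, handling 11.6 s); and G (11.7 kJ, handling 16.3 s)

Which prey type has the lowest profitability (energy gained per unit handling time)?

Profitability E/h (kJ/s): C = 8.06/17.8 = 0.453, H = 15.9/15.6 = 1.02, A = 2.07/11.6 = 0.178, G = 11.7/16.3 = 0.718.
Ranked: H > G > C > A.

A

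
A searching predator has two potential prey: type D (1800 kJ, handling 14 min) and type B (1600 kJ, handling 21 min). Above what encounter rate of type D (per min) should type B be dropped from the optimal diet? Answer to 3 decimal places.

Drop type B once their profitability E₂/h₂ falls below the rate achievable on type D alone: E₂/h₂ = λE₁/(1 + λh₁).
Solve for λ: λE₁h₂ = E₂(1 + λh₁) → λ(E₁h₂ − E₂h₁) = E₂ → λ = E₂/(E₁h₂ − E₂h₁).
λ = 1600/(1800×21 − 1600×14) = 1600/1.54e+04 = 0.1039 per min.

0.104 per min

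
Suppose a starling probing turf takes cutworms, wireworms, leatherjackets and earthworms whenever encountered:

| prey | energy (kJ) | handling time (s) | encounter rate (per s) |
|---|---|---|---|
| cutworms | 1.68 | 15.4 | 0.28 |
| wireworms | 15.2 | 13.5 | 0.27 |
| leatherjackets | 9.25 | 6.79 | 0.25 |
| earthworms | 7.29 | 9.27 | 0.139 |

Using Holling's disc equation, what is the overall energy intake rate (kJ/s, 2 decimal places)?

R = (0.28×1.68 + 0.27×15.2 + 0.25×9.25 + 0.139×7.29) / (1 + 0.28×15.4 + 0.27×13.5 + 0.25×6.79 + 0.139×9.27) = 7.9/11.94 = 0.6615 kJ/s.

0.66 kJ/s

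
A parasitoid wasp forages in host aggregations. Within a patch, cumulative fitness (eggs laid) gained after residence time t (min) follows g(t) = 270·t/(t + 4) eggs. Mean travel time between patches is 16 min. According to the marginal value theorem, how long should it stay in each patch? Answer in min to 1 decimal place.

8.0 min

Maximise g(t)/(T+t): set derivative to zero → g'(t)(T+t) = g(t).
g'(t) = 270·4/(t + 4)². Setting 270·4/(t+4)² = 270t/[(t+4)(16+t)] gives 4(16+t) = t(t+4), so t² = 4×16 = 64.
t* = √64 = 8 min.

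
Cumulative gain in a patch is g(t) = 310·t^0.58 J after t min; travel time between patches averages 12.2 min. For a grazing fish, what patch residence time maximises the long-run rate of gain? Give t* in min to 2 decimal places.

Optimal t* satisfies g'(t*) = g(t*)/(T + t*).
g'(t) = 0.58·310·t^-0.42. Setting 0.58·310·t^-0.42 = 310·t^0.58/(12.2+t) gives 0.58(12.2+t) = t, so 0.42·t = 0.58×12.2.
t* = 0.58×12.2/0.42 = 16.85 min.

16.85 min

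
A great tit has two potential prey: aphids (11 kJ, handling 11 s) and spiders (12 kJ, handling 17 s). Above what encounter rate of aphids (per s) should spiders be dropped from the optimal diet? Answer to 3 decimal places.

0.218 per s

Drop spiders once their profitability E₂/h₂ falls below the rate achievable on aphids alone: E₂/h₂ = λE₁/(1 + λh₁).
Solve for λ: λE₁h₂ = E₂(1 + λh₁) → λ(E₁h₂ − E₂h₁) = E₂ → λ = E₂/(E₁h₂ − E₂h₁).
λ = 12/(11×17 − 12×11) = 12/55 = 0.2182 per s.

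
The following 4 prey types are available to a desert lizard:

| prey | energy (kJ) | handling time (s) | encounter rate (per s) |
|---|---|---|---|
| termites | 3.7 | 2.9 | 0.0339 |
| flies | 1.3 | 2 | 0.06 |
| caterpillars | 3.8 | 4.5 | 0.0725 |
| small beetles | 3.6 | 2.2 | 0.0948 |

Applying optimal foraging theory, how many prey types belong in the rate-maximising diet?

E/h in descending order: small beetles 1.64, termites 1.28, caterpillars 0.844, flies 0.65 kJ/s. The optimal diet is the largest prefix of this list for which every included type satisfies E_i/h_i > R on the types above it.
Rate on top 1: 0.2824. termites: 1.28 > 0.2824 → include.
Rate on top 2: 0.3571. caterpillars: 0.844 > 0.3571 → include.
Rate on top 3: 0.4545. flies: 0.65 > 0.4545 → include.
Optimal diet: small beetles, termites, caterpillars, flies — 4 of 4 types.

4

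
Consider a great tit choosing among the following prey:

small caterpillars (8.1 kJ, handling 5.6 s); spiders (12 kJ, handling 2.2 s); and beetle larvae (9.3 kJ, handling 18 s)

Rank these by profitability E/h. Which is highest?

In descending order of E/h:
spiders: 12/2.2 = 5.45 kJ/s
small caterpillars: 8.1/5.6 = 1.45 kJ/s
beetle larvae: 9.3/18 = 0.517 kJ/s

spiders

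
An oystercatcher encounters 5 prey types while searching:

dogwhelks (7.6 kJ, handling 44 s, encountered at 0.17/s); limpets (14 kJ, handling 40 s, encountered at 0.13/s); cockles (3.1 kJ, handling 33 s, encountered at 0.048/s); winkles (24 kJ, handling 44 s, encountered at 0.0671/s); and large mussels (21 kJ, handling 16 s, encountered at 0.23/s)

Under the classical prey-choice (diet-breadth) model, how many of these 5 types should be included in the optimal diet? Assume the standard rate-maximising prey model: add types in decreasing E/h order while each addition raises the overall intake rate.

Profitabilities (E/h, kJ/s): large mussels 1.31, winkles 0.545, limpets 0.35, dogwhelks 0.173, cockles 0.0939. Add prey in this order while the next type's profitability exceeds the intake rate on those already taken.
Rate on top 1: 1.032. winkles: 0.545 < 1.032 → exclude; stop.
Optimal diet: large mussels — 1 of 5 types.

1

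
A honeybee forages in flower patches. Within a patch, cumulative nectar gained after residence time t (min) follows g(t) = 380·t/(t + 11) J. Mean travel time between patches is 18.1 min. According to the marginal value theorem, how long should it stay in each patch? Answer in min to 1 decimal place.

By the marginal value theorem, leave when the instantaneous gain rate g'(t) equals the habitat-wide average g(t)/(T + t).
g'(t) = 380·11/(t + 11)². Setting 380·11/(t+11)² = 380t/[(t+11)(18.1+t)] gives 11(18.1+t) = t(t+11), so t² = 11×18.1 = 199.1.
t* = √199.1 = 14.11 min.

14.1 min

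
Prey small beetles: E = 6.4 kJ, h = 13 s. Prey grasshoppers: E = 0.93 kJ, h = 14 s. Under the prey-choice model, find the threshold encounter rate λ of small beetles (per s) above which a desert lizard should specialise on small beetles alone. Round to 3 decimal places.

The zero-one rule: include grasshoppers iff E₂/h₂ > λE₁/(1+λh₁). Equality gives the switch point.
λE₁h₂ = E₂ + λE₂h₁ ⇒ λ = E₂/(E₁h₂ − E₂h₁) = 0.93/(89.6 − 12.09) = 0.012 per s.

0.012 per s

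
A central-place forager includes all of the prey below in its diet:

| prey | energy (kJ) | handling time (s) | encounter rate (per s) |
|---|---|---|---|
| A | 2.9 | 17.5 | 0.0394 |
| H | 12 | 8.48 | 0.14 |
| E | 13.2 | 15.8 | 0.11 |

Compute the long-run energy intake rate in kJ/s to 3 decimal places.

R = Σλ_iE_i / (1 + Σλ_ih_i)
Numerator: 0.0394×2.9 + 0.14×12 + 0.11×13.2 = 3.246
Denominator: 1 + 0.0394×17.5 + 0.14×8.48 + 0.11×15.8 = 4.615
R = 3.246/4.615 = 0.7035 kJ/s

0.703 kJ/s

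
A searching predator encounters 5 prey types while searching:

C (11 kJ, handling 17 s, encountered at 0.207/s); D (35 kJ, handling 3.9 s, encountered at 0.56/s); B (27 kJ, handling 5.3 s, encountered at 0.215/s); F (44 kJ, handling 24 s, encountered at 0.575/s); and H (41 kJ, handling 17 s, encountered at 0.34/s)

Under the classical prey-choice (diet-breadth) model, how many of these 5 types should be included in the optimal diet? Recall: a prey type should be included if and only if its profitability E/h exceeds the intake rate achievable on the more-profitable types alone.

1

Profitabilities (E/h, kJ/s): D 8.97, B 5.09, H 2.41, F 1.83, C 0.647. Add prey in this order while the next type's profitability exceeds the intake rate on those already taken.
Rate on top 1: 6.156. B: 5.09 < 6.156 → exclude; stop.
Optimal diet: D — 1 of 5 types.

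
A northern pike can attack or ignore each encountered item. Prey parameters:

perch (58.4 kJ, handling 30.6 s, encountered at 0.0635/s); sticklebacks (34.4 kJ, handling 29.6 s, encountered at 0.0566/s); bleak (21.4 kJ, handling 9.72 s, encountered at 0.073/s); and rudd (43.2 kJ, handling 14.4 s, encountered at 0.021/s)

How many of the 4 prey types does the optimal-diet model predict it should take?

3

Profitabilities (E/h, kJ/s): rudd 3, bleak 2.2, perch 1.91, sticklebacks 1.16. Add prey in this order while the next type's profitability exceeds the intake rate on those already taken.
Rate on top 1: 0.6966. bleak: 2.2 > 0.6966 → include.
Rate on top 2: 1.227. perch: 1.91 > 1.227 → include.
Rate on top 3: 1.562. sticklebacks: 1.16 < 1.562 → exclude; stop.
Optimal diet: rudd, bleak, perch — 3 of 4 types.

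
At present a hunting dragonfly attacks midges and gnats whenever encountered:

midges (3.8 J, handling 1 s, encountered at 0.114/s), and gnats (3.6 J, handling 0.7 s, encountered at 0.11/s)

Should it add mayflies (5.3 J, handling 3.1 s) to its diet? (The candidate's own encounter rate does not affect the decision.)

On midges and gnats alone, R = ΣλE/(1+Σλh) = 0.8292/1.191 = 0.6962 J/s.
mayflies: E/h = 5.3/3.1 = 1.71 J/s.
1.71 > 0.6962, so adding mayflies raises the average — include it.

Yes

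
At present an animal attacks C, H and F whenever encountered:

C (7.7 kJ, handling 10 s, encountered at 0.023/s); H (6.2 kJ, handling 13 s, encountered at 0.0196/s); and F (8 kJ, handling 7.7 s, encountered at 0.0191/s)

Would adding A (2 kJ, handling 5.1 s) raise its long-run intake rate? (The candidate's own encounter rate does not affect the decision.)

On C, H and F alone, R = ΣλE/(1+Σλh) = 0.4514/1.632 = 0.2766 kJ/s.
Profitability of A: 2/5.1 = 0.3922 kJ/s.
Since 0.3922 > R, including A increases the long-run rate.

Yes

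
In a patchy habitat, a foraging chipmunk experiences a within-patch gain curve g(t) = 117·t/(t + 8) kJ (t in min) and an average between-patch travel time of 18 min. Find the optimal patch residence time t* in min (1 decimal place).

Optimal t* satisfies g'(t*) = g(t*)/(T + t*).
g'(t) = 117·8/(t + 8)². Setting 117·8/(t+8)² = 117t/[(t+8)(18+t)] gives 8(18+t) = t(t+8), so t² = 8×18 = 144.
t* = √144 = 12 min.

12.0 min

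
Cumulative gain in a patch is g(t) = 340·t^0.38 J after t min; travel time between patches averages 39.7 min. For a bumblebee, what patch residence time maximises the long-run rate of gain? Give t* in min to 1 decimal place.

By the marginal value theorem, leave when the instantaneous gain rate g'(t) equals the habitat-wide average g(t)/(T + t).
g'(t) = 0.38·340·t^-0.62. Setting 0.38·340·t^-0.62 = 340·t^0.38/(39.7+t) gives 0.38(39.7+t) = t, so 0.62·t = 0.38×39.7.
t* = 0.38×39.7/0.62 = 24.33 min.

24.3 min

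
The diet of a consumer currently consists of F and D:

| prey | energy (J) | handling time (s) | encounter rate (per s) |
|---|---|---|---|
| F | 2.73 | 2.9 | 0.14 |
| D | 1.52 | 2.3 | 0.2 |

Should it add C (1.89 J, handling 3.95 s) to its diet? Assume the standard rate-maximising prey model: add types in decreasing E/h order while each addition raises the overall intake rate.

Yes

On F and D alone, R = ΣλE/(1+Σλh) = 0.6862/1.866 = 0.3677 J/s.
C: E/h = 1.89/3.95 = 0.4785 J/s.
Since 0.4785 > R, including C increases the long-run rate.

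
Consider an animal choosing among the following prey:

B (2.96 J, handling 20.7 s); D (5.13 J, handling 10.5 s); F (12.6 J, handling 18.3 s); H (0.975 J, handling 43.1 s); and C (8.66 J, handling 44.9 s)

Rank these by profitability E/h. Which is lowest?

Profitability E/h (J/s): B = 2.96/20.7 = 0.143, D = 5.13/10.5 = 0.489, F = 12.6/18.3 = 0.689, H = 0.975/43.1 = 0.0226, C = 8.66/44.9 = 0.193.
Ranked: F > D > C > B > H.

H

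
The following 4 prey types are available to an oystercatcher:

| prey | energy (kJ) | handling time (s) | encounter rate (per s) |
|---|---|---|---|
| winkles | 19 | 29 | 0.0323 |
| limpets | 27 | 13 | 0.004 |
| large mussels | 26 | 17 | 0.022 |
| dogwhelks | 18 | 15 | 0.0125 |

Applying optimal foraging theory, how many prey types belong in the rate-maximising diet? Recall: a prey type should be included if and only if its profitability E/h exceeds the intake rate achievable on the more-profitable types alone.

4

Rank by E/h (kJ/s): limpets 2.08, large mussels 1.53, dogwhelks 1.2, winkles 0.655. Include each in turn until the next type's E/h falls below the running intake rate.
Rate on top 1: 0.1027. large mussels: 1.53 > 0.1027 → include.
Rate on top 2: 0.4769. dogwhelks: 1.2 > 0.4769 → include.
Rate on top 3: 0.5609. winkles: 0.655 > 0.5609 → include.
Optimal diet: limpets, large mussels, dogwhelks, winkles — 4 of 4 types.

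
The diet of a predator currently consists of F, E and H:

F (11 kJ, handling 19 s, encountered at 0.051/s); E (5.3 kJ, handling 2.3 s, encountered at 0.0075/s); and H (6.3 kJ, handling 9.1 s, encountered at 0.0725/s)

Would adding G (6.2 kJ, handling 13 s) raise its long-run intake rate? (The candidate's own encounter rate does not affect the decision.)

Current rate: (0.051×11 + 0.0075×5.3 + 0.0725×6.3)/(1 + 0.051×19 + 0.0075×2.3 + 0.0725×9.1) = 0.3997 kJ/s.
G: E/h = 6.2/13 = 0.4769 kJ/s.
Since 0.4769 > R, including G increases the long-run rate.

Yes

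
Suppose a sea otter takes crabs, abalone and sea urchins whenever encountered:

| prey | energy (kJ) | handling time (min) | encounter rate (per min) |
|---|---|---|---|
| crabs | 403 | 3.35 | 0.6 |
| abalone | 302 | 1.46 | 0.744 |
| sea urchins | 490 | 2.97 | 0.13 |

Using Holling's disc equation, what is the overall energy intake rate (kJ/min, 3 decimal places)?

118.284 kJ/min

Energy encountered per unit search time: 0.6×403 + 0.744×302 + 0.13×490 = 530.2 kJ/min.
Handling time per unit search time: 0.6×3.35 + 0.744×1.46 + 0.13×2.97 = 3.482.
Rate = 530.2/(1 + 3.482) = 118.3 kJ/min.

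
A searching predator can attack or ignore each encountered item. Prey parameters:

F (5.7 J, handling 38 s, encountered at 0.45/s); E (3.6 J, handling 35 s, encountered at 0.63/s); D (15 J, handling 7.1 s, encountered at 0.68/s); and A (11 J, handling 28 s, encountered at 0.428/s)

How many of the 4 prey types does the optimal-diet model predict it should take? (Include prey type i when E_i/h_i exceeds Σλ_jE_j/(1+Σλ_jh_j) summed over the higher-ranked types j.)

1

E/h in descending order: D 2.11, A 0.393, F 0.15, E 0.103 J/s. The optimal diet is the largest prefix of this list for which every included type satisfies E_i/h_i > R on the types above it.
Rate on top 1: 1.75. A: 0.393 < 1.75 → exclude; stop.
Optimal diet: D — 1 of 4 types.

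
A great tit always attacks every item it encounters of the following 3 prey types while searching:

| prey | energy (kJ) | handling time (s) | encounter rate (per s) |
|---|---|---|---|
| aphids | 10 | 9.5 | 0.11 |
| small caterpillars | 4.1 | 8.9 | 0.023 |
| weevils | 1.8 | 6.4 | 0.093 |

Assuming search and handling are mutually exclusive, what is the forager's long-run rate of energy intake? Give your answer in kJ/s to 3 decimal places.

Energy encountered per unit search time: 0.11×10 + 0.023×4.1 + 0.093×1.8 = 1.362 kJ/s.
Handling time per unit search time: 0.11×9.5 + 0.023×8.9 + 0.093×6.4 = 1.845.
Rate = 1.362/(1 + 1.845) = 0.4786 kJ/s.

0.479 kJ/s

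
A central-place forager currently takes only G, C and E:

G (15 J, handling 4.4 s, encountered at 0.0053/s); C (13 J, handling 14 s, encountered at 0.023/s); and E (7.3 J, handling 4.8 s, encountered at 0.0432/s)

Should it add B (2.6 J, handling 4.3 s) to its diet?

Yes

On G, C and E alone, R = ΣλE/(1+Σλh) = 0.6939/1.553 = 0.4469 J/s.
B: E/h = 2.6/4.3 = 0.6047 J/s.
0.6047 > 0.4469, so adding B raises the average — include it.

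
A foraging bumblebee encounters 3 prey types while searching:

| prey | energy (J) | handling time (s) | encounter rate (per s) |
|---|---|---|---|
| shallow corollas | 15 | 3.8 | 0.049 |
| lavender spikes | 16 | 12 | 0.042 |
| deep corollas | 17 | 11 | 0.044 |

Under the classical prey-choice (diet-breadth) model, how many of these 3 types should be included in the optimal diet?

3

Profitabilities (E/h, J/s): shallow corollas 3.95, deep corollas 1.55, lavender spikes 1.33. Add prey in this order while the next type's profitability exceeds the intake rate on those already taken.
Rate on top 1: 0.6196. deep corollas: 1.55 > 0.6196 → include.
Rate on top 2: 0.8879. lavender spikes: 1.33 > 0.8879 → include.
Optimal diet: shallow corollas, deep corollas, lavender spikes — 3 of 3 types.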